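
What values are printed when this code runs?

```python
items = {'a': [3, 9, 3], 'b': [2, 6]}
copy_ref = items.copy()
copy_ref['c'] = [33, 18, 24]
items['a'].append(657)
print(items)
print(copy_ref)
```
{'a': [3, 9, 3, 657], 'b': [2, 6]}
{'a': [3, 9, 3, 657], 'b': [2, 6], 'c': [33, 18, 24]}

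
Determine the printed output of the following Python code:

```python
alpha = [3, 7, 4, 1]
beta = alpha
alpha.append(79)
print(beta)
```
[3, 7, 4, 1, 79]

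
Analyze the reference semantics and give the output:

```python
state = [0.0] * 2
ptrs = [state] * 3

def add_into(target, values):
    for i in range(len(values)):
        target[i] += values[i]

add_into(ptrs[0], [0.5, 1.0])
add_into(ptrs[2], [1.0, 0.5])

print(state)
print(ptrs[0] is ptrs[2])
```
[1.5, 1.5]
True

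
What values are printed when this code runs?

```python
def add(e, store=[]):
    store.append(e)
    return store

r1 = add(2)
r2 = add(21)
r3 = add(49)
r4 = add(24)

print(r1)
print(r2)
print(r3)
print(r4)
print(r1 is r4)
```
[2, 21, 49, 24]
[2, 21, 49, 24]
[2, 21, 49, 24]
[2, 21, 49, 24]
True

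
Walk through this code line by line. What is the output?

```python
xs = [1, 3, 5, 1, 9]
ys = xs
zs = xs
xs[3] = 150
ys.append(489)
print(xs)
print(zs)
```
[1, 3, 5, 150, 9, 489]
[1, 3, 5, 150, 9, 489]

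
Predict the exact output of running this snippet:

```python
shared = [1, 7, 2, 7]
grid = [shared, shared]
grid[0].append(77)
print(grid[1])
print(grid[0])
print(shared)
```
[1, 7, 2, 7, 77]
[1, 7, 2, 7, 77]
[1, 7, 2, 7, 77]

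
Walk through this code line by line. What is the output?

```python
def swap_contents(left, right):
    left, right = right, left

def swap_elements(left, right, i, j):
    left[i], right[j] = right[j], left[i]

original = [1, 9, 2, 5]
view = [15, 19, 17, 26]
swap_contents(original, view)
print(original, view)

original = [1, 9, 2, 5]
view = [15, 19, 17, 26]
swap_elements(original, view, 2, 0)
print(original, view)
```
[1, 9, 2, 5] [15, 19, 17, 26]
[1, 9, 15, 5] [2, 19, 17, 26]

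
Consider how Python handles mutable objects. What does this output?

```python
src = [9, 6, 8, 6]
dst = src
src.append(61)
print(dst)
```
[9, 6, 8, 6, 61]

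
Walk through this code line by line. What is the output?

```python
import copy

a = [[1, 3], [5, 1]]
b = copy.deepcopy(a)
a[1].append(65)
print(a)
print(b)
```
[[1, 3], [5, 1, 65]]
[[1, 3], [5, 1]]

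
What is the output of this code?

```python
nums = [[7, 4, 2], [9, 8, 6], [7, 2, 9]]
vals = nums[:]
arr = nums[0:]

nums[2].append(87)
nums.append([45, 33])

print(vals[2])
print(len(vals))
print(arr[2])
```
[7, 2, 9, 87]
3
[7, 2, 9, 87]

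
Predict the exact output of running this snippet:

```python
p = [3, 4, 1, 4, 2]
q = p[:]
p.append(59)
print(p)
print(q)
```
[3, 4, 1, 4, 2, 59]
[3, 4, 1, 4, 2]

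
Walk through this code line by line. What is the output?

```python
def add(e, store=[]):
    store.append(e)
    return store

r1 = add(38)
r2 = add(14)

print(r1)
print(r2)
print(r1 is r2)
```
[38, 14]
[38, 14]
True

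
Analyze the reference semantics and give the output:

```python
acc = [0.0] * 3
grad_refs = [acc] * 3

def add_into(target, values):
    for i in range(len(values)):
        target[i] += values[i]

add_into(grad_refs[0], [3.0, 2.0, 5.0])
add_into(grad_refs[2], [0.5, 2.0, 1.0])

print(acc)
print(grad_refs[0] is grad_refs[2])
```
[3.5, 4.0, 6.0]
True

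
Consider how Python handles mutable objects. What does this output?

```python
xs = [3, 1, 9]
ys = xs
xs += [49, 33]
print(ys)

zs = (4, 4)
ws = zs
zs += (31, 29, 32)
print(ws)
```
[3, 1, 9, 49, 33]
(4, 4)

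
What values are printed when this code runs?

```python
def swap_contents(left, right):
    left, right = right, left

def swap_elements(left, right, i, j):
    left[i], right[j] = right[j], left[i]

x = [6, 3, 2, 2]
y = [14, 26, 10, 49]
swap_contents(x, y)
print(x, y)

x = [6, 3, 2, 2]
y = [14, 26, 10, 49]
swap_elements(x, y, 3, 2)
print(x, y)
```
[6, 3, 2, 2] [14, 26, 10, 49]
[6, 3, 2, 10] [14, 26, 2, 49]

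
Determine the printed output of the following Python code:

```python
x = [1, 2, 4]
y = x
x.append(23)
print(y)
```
[1, 2, 4, 23]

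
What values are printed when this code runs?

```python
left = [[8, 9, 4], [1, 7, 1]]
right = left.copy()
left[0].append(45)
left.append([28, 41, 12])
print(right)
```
[[8, 9, 4, 45], [1, 7, 1]]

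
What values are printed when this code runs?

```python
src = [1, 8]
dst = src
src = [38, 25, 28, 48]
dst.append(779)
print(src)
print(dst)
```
[38, 25, 28, 48]
[1, 8, 779]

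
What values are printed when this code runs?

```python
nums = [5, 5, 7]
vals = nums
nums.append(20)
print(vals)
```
[5, 5, 7, 20]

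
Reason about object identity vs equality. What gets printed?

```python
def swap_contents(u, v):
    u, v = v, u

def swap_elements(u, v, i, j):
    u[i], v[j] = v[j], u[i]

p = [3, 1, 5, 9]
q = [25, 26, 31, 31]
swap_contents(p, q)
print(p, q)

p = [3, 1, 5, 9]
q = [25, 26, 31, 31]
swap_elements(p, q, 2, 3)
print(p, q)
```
[3, 1, 5, 9] [25, 26, 31, 31]
[3, 1, 31, 9] [25, 26, 31, 5]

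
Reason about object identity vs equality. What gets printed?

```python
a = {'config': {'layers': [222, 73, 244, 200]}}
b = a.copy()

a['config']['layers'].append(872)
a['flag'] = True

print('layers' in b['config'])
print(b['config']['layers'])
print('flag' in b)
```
True
[222, 73, 244, 200, 872]
False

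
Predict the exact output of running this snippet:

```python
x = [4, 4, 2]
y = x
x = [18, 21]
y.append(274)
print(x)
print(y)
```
[18, 21]
[4, 4, 2, 274]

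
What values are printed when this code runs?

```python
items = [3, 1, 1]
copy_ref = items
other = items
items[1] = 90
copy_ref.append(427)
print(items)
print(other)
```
[3, 90, 1, 427]
[3, 90, 1, 427]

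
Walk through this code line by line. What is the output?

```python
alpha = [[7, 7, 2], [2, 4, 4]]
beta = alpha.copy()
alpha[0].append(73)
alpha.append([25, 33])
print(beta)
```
[[7, 7, 2, 73], [2, 4, 4]]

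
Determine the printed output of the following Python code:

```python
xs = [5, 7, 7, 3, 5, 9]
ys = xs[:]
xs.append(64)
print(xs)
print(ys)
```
[5, 7, 7, 3, 5, 9, 64]
[5, 7, 7, 3, 5, 9]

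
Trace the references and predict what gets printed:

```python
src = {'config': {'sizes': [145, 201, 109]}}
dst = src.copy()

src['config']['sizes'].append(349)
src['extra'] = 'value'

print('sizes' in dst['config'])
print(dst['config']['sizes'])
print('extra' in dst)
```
True
[145, 201, 109, 349]
False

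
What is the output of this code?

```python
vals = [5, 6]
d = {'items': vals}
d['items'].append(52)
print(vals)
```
[5, 6, 52]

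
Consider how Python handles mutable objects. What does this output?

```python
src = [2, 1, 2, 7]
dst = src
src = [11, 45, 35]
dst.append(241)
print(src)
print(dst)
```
[11, 45, 35]
[2, 1, 2, 7, 241]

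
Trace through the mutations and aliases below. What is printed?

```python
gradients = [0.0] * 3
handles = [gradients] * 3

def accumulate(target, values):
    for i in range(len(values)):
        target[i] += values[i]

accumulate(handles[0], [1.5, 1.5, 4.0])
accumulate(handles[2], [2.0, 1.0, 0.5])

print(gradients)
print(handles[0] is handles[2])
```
[3.5, 2.5, 4.5]
True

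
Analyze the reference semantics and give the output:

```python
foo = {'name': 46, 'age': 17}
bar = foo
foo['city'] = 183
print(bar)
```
{'name': 46, 'age': 17, 'city': 183}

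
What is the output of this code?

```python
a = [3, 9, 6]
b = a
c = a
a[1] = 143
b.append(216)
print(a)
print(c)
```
[3, 143, 6, 216]
[3, 143, 6, 216]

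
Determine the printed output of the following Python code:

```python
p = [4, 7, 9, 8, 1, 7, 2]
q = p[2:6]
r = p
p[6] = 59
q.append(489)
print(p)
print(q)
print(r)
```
[4, 7, 9, 8, 1, 7, 59]
[9, 8, 1, 7, 489]
[4, 7, 9, 8, 1, 7, 59]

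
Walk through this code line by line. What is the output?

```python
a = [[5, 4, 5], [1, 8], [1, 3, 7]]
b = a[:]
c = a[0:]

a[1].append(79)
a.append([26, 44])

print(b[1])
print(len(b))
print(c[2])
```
[1, 8, 79]
3
[1, 3, 7]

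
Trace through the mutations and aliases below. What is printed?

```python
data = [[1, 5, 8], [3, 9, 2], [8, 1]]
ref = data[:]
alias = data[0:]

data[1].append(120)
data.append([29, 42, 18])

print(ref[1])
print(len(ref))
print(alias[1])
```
[3, 9, 2, 120]
3
[3, 9, 2, 120]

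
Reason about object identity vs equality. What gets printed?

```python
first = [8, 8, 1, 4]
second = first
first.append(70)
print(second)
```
[8, 8, 1, 4, 70]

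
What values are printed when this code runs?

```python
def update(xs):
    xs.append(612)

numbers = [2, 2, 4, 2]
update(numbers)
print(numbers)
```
[2, 2, 4, 2, 612]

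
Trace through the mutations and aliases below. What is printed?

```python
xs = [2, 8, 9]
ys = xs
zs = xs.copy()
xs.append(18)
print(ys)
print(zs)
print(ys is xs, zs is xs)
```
[2, 8, 9, 18]
[2, 8, 9]
True False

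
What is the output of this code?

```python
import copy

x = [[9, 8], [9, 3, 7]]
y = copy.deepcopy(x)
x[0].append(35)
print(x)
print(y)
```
[[9, 8, 35], [9, 3, 7]]
[[9, 8], [9, 3, 7]]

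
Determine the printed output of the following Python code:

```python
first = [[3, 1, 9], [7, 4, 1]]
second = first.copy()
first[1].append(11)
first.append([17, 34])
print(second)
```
[[3, 1, 9], [7, 4, 1, 11]]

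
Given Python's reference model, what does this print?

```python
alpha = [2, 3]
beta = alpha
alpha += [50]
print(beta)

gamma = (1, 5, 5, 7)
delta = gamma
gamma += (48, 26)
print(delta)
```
[2, 3, 50]
(1, 5, 5, 7)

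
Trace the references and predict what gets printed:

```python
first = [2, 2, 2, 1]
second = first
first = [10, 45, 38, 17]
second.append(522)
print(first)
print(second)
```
[10, 45, 38, 17]
[2, 2, 2, 1, 522]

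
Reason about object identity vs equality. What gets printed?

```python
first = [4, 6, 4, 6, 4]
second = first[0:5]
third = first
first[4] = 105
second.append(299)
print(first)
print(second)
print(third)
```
[4, 6, 4, 6, 105]
[4, 6, 4, 6, 4, 299]
[4, 6, 4, 6, 105]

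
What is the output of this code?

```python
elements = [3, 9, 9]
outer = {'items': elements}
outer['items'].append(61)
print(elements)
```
[3, 9, 9, 61]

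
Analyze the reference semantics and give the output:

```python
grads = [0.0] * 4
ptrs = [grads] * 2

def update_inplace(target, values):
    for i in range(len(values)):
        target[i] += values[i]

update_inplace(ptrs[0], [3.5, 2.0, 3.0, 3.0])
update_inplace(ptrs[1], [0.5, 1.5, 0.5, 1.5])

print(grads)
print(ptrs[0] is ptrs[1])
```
[4.0, 3.5, 3.5, 4.5]
True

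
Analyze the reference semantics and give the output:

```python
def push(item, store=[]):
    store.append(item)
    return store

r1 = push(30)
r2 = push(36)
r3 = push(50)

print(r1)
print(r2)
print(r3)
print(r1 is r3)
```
[30, 36, 50]
[30, 36, 50]
[30, 36, 50]
True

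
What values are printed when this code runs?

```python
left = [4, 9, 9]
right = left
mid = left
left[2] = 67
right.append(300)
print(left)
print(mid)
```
[4, 9, 67, 300]
[4, 9, 67, 300]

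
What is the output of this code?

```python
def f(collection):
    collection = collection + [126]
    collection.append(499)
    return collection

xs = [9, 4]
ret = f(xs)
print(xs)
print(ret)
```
[9, 4]
[9, 4, 126, 499]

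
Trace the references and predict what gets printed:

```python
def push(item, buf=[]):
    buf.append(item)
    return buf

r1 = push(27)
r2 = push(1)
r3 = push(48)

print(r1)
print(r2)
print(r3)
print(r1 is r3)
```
[27, 1, 48]
[27, 1, 48]
[27, 1, 48]
True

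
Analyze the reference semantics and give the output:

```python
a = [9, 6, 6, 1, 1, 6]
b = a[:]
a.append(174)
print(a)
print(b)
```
[9, 6, 6, 1, 1, 6, 174]
[9, 6, 6, 1, 1, 6]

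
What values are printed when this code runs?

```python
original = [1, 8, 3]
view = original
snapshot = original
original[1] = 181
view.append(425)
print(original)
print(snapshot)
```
[1, 181, 3, 425]
[1, 181, 3, 425]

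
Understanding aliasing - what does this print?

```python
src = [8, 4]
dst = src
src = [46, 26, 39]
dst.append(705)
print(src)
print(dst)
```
[46, 26, 39]
[8, 4, 705]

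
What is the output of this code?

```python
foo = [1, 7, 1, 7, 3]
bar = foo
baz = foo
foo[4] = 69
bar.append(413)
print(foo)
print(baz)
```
[1, 7, 1, 7, 69, 413]
[1, 7, 1, 7, 69, 413]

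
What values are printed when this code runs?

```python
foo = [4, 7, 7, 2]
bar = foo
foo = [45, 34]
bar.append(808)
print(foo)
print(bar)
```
[45, 34]
[4, 7, 7, 2, 808]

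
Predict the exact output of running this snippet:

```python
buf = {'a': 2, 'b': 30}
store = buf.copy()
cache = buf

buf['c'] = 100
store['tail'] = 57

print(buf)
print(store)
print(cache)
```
{'a': 2, 'b': 30, 'c': 100}
{'a': 2, 'b': 30, 'tail': 57}
{'a': 2, 'b': 30, 'c': 100}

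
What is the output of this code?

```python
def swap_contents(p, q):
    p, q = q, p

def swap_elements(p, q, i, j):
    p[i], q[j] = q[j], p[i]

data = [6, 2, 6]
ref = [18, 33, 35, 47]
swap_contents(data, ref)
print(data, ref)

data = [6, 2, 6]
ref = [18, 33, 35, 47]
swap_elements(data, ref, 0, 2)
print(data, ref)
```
[6, 2, 6] [18, 33, 35, 47]
[35, 2, 6] [18, 33, 6, 47]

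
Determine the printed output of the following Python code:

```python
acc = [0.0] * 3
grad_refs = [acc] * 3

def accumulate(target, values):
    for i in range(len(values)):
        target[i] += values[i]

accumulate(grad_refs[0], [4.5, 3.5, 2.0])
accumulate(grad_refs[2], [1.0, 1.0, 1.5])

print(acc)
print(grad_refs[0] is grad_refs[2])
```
[5.5, 4.5, 3.5]
True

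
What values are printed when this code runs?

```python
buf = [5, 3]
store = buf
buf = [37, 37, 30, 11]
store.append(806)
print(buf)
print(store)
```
[37, 37, 30, 11]
[5, 3, 806]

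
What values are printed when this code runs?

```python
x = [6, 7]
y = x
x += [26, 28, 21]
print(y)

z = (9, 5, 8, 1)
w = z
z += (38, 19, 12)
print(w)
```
[6, 7, 26, 28, 21]
(9, 5, 8, 1)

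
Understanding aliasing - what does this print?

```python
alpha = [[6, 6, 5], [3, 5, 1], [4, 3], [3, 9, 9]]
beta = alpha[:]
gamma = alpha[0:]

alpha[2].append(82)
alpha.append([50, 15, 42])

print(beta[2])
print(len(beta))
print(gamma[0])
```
[4, 3, 82]
4
[6, 6, 5]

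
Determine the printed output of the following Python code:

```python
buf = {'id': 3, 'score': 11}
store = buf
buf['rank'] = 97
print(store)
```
{'id': 3, 'score': 11, 'rank': 97}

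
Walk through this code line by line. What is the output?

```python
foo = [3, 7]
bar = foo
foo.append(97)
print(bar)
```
[3, 7, 97]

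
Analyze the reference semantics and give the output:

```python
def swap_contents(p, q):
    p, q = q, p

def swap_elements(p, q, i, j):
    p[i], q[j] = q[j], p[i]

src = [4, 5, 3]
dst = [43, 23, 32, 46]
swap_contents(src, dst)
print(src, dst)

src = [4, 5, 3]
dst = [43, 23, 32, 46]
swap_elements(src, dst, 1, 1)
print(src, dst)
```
[4, 5, 3] [43, 23, 32, 46]
[4, 23, 3] [43, 5, 32, 46]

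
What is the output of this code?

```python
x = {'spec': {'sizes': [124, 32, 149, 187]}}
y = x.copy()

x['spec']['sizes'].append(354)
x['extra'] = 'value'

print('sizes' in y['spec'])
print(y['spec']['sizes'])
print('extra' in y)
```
True
[124, 32, 149, 187, 354]
False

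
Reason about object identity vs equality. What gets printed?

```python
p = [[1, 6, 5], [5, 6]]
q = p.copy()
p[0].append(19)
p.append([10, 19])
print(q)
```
[[1, 6, 5, 19], [5, 6]]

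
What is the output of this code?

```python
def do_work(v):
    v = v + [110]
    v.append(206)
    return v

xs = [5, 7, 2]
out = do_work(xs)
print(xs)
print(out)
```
[5, 7, 2]
[5, 7, 2, 110, 206]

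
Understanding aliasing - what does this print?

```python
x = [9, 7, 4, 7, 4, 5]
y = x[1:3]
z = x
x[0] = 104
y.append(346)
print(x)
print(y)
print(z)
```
[104, 7, 4, 7, 4, 5]
[7, 4, 346]
[104, 7, 4, 7, 4, 5]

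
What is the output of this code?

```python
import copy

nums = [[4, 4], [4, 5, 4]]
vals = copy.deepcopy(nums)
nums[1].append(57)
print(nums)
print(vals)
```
[[4, 4], [4, 5, 4, 57]]
[[4, 4], [4, 5, 4]]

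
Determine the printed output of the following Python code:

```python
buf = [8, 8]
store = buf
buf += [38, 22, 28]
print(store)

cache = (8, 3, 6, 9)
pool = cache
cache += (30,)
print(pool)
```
[8, 8, 38, 22, 28]
(8, 3, 6, 9)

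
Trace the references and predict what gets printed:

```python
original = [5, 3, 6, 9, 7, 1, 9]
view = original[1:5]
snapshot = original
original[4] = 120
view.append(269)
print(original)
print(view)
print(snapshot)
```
[5, 3, 6, 9, 120, 1, 9]
[3, 6, 9, 7, 269]
[5, 3, 6, 9, 120, 1, 9]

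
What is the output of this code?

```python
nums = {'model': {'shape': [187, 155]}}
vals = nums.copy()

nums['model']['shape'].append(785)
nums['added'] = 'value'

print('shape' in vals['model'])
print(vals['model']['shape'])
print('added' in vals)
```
True
[187, 155, 785]
False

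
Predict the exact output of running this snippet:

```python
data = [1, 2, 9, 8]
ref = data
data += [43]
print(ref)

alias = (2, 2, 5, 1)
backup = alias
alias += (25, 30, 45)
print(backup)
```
[1, 2, 9, 8, 43]
(2, 2, 5, 1)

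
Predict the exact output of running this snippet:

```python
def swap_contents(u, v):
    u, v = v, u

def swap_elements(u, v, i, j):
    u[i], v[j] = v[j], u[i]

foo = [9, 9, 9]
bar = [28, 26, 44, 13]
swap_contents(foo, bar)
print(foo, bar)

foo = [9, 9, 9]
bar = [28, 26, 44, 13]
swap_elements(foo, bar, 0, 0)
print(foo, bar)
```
[9, 9, 9] [28, 26, 44, 13]
[28, 9, 9] [9, 26, 44, 13]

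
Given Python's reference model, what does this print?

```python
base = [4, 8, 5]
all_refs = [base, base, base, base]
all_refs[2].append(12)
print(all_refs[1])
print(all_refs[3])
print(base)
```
[4, 8, 5, 12]
[4, 8, 5, 12]
[4, 8, 5, 12]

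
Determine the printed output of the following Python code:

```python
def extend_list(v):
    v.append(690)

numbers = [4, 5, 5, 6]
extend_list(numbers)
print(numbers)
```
[4, 5, 5, 6, 690]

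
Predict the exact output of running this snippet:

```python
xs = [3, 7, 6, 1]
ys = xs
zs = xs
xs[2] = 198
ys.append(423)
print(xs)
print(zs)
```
[3, 7, 198, 1, 423]
[3, 7, 198, 1, 423]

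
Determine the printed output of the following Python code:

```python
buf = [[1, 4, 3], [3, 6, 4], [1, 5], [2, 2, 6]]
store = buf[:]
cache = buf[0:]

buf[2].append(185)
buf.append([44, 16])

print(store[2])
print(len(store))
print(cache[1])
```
[1, 5, 185]
4
[3, 6, 4]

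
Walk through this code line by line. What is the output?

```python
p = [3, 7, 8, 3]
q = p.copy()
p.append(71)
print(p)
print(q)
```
[3, 7, 8, 3, 71]
[3, 7, 8, 3]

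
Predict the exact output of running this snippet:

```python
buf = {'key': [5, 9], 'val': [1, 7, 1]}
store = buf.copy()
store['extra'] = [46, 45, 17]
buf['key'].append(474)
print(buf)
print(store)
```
{'key': [5, 9, 474], 'val': [1, 7, 1]}
{'key': [5, 9, 474], 'val': [1, 7, 1], 'extra': [46, 45, 17]}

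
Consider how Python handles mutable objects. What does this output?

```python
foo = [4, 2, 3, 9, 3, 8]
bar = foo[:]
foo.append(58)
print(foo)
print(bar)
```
[4, 2, 3, 9, 3, 8, 58]
[4, 2, 3, 9, 3, 8]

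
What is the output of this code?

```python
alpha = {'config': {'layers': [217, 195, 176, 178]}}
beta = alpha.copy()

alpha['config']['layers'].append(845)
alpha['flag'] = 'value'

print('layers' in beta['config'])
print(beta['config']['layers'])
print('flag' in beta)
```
True
[217, 195, 176, 178, 845]
False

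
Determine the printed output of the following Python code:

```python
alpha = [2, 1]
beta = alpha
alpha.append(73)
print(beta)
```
[2, 1, 73]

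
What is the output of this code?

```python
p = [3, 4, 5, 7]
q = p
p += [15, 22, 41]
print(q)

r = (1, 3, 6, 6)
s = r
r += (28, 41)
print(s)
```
[3, 4, 5, 7, 15, 22, 41]
(1, 3, 6, 6)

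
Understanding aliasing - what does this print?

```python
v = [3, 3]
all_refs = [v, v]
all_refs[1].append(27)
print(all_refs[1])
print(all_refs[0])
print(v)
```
[3, 3, 27]
[3, 3, 27]
[3, 3, 27]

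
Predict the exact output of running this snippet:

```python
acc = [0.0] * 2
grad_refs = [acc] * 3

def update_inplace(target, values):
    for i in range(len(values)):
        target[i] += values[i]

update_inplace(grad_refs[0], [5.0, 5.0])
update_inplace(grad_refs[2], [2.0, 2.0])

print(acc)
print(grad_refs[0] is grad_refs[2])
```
[7.0, 7.0]
True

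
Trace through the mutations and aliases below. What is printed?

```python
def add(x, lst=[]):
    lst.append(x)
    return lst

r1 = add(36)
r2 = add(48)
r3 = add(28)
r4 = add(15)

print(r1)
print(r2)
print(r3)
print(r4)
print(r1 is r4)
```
[36, 48, 28, 15]
[36, 48, 28, 15]
[36, 48, 28, 15]
[36, 48, 28, 15]
True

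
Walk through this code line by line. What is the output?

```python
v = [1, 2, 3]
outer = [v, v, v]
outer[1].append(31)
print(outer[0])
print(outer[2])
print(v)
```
[1, 2, 3, 31]
[1, 2, 3, 31]
[1, 2, 3, 31]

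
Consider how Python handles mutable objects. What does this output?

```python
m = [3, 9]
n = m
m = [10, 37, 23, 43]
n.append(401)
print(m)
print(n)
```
[10, 37, 23, 43]
[3, 9, 401]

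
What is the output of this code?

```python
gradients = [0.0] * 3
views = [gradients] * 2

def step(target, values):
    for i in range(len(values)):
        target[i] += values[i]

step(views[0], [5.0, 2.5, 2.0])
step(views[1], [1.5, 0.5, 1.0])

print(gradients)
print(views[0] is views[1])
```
[6.5, 3.0, 3.0]
True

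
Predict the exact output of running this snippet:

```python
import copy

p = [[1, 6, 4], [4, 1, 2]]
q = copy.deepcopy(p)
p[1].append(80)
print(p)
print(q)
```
[[1, 6, 4], [4, 1, 2, 80]]
[[1, 6, 4], [4, 1, 2]]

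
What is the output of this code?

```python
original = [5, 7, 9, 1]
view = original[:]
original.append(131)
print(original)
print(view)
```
[5, 7, 9, 1, 131]
[5, 7, 9, 1]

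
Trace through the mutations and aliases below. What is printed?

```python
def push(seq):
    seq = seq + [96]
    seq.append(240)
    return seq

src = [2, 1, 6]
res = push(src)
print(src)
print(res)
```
[2, 1, 6]
[2, 1, 6, 96, 240]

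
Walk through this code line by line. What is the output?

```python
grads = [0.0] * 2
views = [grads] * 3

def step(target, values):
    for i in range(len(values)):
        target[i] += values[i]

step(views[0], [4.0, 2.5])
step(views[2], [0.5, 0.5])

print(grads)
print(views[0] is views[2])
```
[4.5, 3.0]
True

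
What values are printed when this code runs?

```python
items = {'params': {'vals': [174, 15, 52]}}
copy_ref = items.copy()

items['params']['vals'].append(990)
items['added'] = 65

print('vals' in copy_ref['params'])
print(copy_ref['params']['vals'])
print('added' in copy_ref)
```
True
[174, 15, 52, 990]
False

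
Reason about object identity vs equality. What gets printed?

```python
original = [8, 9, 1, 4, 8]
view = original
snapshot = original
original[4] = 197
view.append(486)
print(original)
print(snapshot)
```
[8, 9, 1, 4, 197, 486]
[8, 9, 1, 4, 197, 486]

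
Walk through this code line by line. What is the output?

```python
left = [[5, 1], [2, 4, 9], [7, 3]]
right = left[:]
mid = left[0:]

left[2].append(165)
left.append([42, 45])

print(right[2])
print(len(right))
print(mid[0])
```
[7, 3, 165]
3
[5, 1]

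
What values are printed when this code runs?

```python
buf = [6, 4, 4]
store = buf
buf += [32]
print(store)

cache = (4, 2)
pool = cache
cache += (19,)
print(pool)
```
[6, 4, 4, 32]
(4, 2)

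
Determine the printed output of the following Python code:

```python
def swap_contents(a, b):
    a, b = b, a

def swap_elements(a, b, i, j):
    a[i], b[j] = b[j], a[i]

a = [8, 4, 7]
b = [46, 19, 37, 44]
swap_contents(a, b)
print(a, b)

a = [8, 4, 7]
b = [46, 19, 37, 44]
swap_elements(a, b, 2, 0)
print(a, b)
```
[8, 4, 7] [46, 19, 37, 44]
[8, 4, 46] [7, 19, 37, 44]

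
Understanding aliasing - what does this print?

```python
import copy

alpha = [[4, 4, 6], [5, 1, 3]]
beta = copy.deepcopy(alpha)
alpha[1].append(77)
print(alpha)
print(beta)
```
[[4, 4, 6], [5, 1, 3, 77]]
[[4, 4, 6], [5, 1, 3]]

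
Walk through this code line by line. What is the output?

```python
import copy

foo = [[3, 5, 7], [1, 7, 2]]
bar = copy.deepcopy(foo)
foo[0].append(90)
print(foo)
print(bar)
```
[[3, 5, 7, 90], [1, 7, 2]]
[[3, 5, 7], [1, 7, 2]]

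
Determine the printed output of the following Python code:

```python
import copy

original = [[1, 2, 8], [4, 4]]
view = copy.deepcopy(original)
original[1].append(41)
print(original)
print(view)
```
[[1, 2, 8], [4, 4, 41]]
[[1, 2, 8], [4, 4]]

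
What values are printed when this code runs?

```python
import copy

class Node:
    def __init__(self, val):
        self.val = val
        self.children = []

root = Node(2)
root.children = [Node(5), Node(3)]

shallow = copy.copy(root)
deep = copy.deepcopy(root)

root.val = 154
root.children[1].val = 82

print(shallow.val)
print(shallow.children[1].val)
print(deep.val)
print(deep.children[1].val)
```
2
82
2
3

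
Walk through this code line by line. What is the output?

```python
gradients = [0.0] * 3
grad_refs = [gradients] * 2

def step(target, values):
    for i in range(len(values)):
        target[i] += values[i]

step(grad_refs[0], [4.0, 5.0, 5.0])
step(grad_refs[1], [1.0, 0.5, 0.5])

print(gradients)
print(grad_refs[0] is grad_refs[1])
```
[5.0, 5.5, 5.5]
True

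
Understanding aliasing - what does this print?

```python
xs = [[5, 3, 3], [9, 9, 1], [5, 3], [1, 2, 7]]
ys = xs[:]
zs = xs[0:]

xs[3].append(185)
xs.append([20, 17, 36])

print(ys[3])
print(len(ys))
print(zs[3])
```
[1, 2, 7, 185]
4
[1, 2, 7, 185]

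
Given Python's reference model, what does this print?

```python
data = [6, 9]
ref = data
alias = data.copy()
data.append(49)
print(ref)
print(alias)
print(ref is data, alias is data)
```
[6, 9, 49]
[6, 9]
True False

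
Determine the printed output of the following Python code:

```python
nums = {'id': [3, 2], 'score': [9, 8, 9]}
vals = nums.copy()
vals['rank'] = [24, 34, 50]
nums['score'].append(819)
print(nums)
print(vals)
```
{'id': [3, 2], 'score': [9, 8, 9, 819]}
{'id': [3, 2], 'score': [9, 8, 9, 819], 'rank': [24, 34, 50]}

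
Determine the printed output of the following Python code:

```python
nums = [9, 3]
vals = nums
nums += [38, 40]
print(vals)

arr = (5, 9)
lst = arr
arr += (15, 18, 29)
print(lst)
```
[9, 3, 38, 40]
(5, 9)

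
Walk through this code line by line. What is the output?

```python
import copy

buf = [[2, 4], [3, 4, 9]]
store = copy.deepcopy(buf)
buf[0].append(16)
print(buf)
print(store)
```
[[2, 4, 16], [3, 4, 9]]
[[2, 4], [3, 4, 9]]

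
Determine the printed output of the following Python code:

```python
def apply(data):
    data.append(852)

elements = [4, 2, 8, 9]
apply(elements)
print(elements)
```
[4, 2, 8, 9, 852]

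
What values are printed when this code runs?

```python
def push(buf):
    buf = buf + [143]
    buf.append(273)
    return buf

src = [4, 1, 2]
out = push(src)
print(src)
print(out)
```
[4, 1, 2]
[4, 1, 2, 143, 273]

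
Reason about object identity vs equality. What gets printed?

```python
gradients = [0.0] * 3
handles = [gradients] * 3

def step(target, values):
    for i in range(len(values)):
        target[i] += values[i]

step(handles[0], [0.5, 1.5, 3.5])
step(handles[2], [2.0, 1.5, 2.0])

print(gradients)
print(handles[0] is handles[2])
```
[2.5, 3.0, 5.5]
True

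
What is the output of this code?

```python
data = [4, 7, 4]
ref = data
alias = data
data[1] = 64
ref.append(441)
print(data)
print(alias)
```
[4, 64, 4, 441]
[4, 64, 4, 441]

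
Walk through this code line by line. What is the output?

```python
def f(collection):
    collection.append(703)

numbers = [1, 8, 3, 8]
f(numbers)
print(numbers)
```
[1, 8, 3, 8, 703]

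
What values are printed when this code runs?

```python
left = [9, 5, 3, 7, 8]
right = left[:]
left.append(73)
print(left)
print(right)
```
[9, 5, 3, 7, 8, 73]
[9, 5, 3, 7, 8]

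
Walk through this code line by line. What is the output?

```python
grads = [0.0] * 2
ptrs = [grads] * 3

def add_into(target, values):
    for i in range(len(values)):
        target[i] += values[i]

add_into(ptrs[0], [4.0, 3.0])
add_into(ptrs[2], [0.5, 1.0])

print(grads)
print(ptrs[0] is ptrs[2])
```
[4.5, 4.0]
True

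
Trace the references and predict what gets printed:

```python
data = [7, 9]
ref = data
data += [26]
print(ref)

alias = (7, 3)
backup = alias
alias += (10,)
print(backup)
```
[7, 9, 26]
(7, 3)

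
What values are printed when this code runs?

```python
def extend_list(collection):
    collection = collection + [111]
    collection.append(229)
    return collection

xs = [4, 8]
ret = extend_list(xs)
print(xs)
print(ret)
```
[4, 8]
[4, 8, 111, 229]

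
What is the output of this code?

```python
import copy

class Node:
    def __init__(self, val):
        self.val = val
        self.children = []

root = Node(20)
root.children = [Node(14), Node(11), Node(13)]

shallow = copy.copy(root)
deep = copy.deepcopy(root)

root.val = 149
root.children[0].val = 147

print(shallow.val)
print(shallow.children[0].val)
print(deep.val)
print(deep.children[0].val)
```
20
147
20
14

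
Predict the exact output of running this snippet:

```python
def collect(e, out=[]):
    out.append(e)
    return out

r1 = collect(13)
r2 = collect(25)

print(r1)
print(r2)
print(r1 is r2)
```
[13, 25]
[13, 25]
True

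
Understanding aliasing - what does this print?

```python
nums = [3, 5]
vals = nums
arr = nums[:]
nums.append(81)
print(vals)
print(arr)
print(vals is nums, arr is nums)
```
[3, 5, 81]
[3, 5]
True False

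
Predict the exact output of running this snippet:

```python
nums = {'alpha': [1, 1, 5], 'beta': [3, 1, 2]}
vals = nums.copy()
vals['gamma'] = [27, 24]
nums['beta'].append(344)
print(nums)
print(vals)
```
{'alpha': [1, 1, 5], 'beta': [3, 1, 2, 344]}
{'alpha': [1, 1, 5], 'beta': [3, 1, 2, 344], 'gamma': [27, 24]}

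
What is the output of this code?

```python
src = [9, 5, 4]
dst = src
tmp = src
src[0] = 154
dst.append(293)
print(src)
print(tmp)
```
[154, 5, 4, 293]
[154, 5, 4, 293]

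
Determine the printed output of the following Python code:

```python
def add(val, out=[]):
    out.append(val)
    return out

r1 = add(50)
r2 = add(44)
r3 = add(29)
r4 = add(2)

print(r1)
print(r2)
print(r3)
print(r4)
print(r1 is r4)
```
[50, 44, 29, 2]
[50, 44, 29, 2]
[50, 44, 29, 2]
[50, 44, 29, 2]
True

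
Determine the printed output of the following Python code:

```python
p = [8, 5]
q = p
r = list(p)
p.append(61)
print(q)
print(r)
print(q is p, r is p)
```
[8, 5, 61]
[8, 5]
True False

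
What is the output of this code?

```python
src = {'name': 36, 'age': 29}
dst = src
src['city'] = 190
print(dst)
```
{'name': 36, 'age': 29, 'city': 190}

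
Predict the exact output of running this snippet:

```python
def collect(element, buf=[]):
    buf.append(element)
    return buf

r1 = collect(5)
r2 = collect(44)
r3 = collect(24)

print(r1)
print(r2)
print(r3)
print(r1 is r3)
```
[5, 44, 24]
[5, 44, 24]
[5, 44, 24]
True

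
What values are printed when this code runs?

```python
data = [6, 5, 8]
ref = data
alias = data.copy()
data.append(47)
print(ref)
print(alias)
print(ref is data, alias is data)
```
[6, 5, 8, 47]
[6, 5, 8]
True False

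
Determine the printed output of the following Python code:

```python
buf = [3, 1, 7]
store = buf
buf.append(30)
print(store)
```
[3, 1, 7, 30]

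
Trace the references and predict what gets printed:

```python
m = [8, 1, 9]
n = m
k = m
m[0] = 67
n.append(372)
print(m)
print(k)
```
[67, 1, 9, 372]
[67, 1, 9, 372]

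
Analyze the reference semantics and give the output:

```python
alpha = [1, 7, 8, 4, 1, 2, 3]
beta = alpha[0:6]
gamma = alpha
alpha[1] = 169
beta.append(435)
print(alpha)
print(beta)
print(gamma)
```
[1, 169, 8, 4, 1, 2, 3]
[1, 7, 8, 4, 1, 2, 435]
[1, 169, 8, 4, 1, 2, 3]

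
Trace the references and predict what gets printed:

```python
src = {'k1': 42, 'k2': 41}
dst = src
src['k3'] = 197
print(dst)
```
{'k1': 42, 'k2': 41, 'k3': 197}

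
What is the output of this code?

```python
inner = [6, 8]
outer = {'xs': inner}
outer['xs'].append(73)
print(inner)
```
[6, 8, 73]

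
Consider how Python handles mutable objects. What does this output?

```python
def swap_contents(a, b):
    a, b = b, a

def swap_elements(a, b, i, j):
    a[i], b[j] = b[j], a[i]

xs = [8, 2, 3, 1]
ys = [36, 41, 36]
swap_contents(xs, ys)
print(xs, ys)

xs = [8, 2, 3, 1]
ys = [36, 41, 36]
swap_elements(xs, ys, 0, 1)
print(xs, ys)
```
[8, 2, 3, 1] [36, 41, 36]
[41, 2, 3, 1] [36, 8, 36]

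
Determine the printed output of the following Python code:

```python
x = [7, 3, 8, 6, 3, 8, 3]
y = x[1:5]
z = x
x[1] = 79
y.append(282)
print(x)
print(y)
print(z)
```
[7, 79, 8, 6, 3, 8, 3]
[3, 8, 6, 3, 282]
[7, 79, 8, 6, 3, 8, 3]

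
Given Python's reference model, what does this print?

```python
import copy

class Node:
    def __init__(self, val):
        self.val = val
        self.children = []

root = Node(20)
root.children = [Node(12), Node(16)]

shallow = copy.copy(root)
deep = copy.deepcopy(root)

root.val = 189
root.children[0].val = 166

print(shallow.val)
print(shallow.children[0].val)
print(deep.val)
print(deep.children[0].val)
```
20
166
20
12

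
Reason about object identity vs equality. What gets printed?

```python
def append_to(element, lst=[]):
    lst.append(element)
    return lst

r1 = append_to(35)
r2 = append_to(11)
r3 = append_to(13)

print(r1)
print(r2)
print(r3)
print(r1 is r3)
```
[35, 11, 13]
[35, 11, 13]
[35, 11, 13]
True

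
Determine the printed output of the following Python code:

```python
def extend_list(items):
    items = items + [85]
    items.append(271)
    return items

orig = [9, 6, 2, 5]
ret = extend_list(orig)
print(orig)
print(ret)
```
[9, 6, 2, 5]
[9, 6, 2, 5, 85, 271]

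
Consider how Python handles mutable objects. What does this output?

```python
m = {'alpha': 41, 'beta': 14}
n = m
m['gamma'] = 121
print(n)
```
{'alpha': 41, 'beta': 14, 'gamma': 121}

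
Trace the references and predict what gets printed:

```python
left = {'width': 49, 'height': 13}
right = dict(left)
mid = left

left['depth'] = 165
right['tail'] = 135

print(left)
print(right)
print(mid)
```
{'width': 49, 'height': 13, 'depth': 165}
{'width': 49, 'height': 13, 'tail': 135}
{'width': 49, 'height': 13, 'depth': 165}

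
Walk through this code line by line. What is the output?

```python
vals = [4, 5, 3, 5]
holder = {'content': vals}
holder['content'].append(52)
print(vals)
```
[4, 5, 3, 5, 52]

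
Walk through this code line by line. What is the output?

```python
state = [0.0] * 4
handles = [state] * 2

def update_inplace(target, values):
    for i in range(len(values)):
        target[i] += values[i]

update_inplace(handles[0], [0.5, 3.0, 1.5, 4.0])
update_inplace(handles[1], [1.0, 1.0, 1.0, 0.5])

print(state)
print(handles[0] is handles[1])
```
[1.5, 4.0, 2.5, 4.5]
True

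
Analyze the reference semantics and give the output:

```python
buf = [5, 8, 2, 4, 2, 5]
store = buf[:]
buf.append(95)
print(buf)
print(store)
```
[5, 8, 2, 4, 2, 5, 95]
[5, 8, 2, 4, 2, 5]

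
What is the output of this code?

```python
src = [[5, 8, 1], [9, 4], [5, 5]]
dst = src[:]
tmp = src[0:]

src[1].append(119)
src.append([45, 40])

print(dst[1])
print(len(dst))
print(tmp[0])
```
[9, 4, 119]
3
[5, 8, 1]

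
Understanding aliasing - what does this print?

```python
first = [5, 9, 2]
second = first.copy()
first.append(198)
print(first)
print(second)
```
[5, 9, 2, 198]
[5, 9, 2]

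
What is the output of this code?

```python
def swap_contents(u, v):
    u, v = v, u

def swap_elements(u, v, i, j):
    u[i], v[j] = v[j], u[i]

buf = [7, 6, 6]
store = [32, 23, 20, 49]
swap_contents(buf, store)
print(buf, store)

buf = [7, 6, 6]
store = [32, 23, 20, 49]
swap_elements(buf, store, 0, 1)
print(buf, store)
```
[7, 6, 6] [32, 23, 20, 49]
[23, 6, 6] [32, 7, 20, 49]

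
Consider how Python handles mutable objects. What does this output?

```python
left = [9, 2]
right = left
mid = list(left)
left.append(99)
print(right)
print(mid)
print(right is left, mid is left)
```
[9, 2, 99]
[9, 2]
True False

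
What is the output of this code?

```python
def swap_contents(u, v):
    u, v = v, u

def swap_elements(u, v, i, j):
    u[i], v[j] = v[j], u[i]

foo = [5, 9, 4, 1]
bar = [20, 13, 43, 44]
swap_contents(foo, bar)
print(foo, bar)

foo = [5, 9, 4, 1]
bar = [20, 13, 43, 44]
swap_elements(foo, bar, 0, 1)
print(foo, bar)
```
[5, 9, 4, 1] [20, 13, 43, 44]
[13, 9, 4, 1] [20, 5, 43, 44]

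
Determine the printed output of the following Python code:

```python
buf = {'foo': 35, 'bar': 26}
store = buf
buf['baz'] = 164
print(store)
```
{'foo': 35, 'bar': 26, 'baz': 164}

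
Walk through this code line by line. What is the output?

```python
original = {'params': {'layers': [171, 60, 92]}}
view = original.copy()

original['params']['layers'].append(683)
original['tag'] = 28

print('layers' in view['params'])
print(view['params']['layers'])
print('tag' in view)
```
True
[171, 60, 92, 683]
False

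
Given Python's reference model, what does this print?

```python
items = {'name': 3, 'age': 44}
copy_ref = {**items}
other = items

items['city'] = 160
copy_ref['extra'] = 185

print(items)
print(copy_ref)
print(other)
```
{'name': 3, 'age': 44, 'city': 160}
{'name': 3, 'age': 44, 'extra': 185}
{'name': 3, 'age': 44, 'city': 160}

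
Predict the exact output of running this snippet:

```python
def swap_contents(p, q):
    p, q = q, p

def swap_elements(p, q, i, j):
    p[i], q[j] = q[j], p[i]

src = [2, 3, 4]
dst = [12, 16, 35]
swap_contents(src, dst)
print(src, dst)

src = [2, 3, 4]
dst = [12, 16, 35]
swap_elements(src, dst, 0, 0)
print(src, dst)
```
[2, 3, 4] [12, 16, 35]
[12, 3, 4] [2, 16, 35]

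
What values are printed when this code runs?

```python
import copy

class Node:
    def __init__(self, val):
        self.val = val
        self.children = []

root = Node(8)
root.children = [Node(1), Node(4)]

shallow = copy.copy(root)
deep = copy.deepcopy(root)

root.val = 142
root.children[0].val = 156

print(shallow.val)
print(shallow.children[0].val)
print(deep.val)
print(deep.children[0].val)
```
8
156
8
1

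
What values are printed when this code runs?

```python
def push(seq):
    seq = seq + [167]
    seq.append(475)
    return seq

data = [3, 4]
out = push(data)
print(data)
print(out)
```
[3, 4]
[3, 4, 167, 475]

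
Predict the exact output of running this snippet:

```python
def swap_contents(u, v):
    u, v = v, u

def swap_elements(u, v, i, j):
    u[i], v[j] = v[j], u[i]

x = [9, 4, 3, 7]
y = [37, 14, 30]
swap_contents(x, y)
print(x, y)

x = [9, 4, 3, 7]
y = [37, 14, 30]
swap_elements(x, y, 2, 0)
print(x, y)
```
[9, 4, 3, 7] [37, 14, 30]
[9, 4, 37, 7] [3, 14, 30]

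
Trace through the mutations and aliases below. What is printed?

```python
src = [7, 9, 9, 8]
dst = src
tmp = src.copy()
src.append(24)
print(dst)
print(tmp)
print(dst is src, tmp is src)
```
[7, 9, 9, 8, 24]
[7, 9, 9, 8]
True False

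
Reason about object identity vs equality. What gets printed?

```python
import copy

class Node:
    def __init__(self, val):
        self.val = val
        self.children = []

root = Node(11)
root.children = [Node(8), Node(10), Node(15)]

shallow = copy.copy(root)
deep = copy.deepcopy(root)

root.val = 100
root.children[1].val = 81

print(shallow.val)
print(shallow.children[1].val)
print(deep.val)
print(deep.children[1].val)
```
11
81
11
10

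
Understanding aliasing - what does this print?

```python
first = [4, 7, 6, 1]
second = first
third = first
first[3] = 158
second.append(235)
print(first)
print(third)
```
[4, 7, 6, 158, 235]
[4, 7, 6, 158, 235]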